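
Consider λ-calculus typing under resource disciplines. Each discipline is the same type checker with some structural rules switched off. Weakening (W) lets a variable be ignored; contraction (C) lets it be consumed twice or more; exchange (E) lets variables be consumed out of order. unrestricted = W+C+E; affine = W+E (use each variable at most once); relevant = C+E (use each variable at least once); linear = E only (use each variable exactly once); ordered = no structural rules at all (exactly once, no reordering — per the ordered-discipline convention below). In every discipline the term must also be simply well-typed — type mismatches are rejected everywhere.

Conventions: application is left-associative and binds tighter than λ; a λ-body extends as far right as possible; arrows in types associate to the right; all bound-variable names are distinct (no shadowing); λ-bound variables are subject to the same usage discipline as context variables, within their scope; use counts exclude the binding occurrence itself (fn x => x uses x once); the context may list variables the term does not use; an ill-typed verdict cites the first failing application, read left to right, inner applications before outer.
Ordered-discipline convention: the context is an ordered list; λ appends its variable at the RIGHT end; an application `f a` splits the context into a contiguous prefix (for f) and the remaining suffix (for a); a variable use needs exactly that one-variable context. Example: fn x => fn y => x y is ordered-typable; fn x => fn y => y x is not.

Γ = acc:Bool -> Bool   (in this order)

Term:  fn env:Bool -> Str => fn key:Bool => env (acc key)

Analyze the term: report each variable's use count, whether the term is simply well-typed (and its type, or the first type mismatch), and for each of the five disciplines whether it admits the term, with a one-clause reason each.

variable uses: acc: 1×, env [bound]: 1×, key [bound]: 1×
uses in reading order: env, acc, key
typing: the term checks, with type (Bool -> Str) -> Bool -> Str
ordered: ✗ — no contiguous prefix/suffix split fits env, acc, key
linear: ✓ — each of acc, env, key used exactly once
affine: ✓ — acc, env, key: no repeats, contraction unneeded
relevant: ✓ — acc, env, key: all used, weakening unneeded
unrestricted: ✓ — simply typable at (Bool -> Str) -> Bool -> Str; W, C, E all held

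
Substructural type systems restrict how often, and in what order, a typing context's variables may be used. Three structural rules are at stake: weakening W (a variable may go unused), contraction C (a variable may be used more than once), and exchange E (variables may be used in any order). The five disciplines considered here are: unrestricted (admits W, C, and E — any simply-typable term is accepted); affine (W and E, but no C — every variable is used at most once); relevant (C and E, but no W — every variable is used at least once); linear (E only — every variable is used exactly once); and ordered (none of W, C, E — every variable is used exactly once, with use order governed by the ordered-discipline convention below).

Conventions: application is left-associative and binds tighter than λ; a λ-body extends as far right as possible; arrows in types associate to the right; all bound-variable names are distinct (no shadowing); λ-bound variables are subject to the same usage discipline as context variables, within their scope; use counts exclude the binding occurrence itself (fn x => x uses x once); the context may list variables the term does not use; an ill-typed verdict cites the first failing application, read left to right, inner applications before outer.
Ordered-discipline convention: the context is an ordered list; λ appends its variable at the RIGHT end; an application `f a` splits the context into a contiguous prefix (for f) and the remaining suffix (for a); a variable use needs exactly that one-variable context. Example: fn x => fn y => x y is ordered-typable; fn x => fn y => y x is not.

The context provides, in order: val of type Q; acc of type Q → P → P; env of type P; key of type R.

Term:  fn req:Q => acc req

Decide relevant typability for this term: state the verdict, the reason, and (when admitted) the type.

no — val, env, key never used (weakening)
counts: val: 0, acc: 1, env: 0, key: 0, req [bound]: 1
left-to-right use order: acc, req
typing: well-typed at Q → P → P
all disciplines: ordered ✗, linear ✗, affine ✓, relevant ✗, unrestricted ✓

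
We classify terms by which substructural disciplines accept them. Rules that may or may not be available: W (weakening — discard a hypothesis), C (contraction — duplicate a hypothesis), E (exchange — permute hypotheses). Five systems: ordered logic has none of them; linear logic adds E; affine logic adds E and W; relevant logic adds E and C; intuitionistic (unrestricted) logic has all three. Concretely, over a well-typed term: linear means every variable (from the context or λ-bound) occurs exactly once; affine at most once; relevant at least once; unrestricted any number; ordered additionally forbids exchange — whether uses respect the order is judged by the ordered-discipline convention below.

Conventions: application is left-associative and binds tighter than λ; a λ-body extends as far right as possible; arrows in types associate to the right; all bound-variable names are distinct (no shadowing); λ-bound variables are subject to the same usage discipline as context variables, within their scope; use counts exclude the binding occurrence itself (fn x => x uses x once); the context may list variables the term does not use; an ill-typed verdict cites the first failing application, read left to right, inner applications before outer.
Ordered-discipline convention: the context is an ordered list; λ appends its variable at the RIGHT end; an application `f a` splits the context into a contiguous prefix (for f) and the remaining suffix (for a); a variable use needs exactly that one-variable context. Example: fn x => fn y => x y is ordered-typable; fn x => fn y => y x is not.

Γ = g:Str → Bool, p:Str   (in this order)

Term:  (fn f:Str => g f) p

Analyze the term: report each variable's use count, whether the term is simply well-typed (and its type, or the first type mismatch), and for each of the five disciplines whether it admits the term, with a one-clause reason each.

use counts: g: 1, p: 1, f (bound): 1
uses in reading order: g, f, p
typing: well-typed — term : Bool
ordered: ✓ — g, p, f: once each, no exchange needed
linear: ✓ — exactly-once usage across g, p, f
affine: ✓ — none of g, p, f used more than once
relevant: ✓ — g, p, f: all used, weakening unneeded
unrestricted: ✓ — simply typable at Bool; W, C, E all held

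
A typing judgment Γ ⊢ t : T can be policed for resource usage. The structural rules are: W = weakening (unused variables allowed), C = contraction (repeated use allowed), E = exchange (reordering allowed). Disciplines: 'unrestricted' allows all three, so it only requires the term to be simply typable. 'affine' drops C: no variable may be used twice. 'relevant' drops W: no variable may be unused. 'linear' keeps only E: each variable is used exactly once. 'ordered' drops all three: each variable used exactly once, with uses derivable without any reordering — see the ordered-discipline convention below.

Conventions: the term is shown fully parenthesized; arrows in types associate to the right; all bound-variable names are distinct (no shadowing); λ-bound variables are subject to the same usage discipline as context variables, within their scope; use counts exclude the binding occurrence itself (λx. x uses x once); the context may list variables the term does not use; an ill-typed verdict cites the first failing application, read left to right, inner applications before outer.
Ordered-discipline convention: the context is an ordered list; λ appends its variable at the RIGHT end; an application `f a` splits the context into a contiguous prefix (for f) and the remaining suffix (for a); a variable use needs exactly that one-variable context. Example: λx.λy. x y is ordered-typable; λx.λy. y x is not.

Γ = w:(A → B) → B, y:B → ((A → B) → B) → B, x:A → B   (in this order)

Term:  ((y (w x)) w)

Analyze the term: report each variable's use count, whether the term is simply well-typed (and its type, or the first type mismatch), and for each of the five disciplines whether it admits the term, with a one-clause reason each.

counts: w: 2, y: 1, x: 1
order of uses: y, w, x, w
typing: ✓ — B
ordered: ✗ — w ×2 used more than once (contraction)
linear: ✗ — w ×2 used more than once (contraction)
affine: ✗ — w ×2 used more than once (contraction)
relevant: ✓ — every one of w, y, x appears
unrestricted: ✓ — well-typed at B; no restrictions here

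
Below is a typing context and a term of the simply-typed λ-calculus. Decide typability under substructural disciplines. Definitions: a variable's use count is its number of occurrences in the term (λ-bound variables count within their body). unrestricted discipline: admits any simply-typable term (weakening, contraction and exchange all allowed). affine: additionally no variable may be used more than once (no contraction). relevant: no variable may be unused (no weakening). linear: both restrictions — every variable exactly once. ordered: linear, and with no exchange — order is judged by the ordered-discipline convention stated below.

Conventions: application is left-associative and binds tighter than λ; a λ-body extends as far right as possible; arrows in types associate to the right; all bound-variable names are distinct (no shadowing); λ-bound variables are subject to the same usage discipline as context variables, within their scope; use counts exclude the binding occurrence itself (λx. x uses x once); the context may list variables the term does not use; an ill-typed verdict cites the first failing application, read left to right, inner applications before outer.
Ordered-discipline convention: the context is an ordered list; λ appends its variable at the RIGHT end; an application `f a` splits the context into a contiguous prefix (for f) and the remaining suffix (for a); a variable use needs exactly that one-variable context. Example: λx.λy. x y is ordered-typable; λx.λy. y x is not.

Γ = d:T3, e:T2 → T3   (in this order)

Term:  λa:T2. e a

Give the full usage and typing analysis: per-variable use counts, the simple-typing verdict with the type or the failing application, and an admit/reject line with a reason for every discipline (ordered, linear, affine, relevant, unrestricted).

counts: d: 0; e: 1; a (λ-bound): 1
uses in reading order: e, a
typing: ✓ — T2 → T3
ordered ✗ (needs weakening: d unused)
linear ✗ (needs weakening: d unused)
affine ✓ (d, e, a: no repeats, contraction unneeded)
relevant ✗ (needs weakening: d unused)
unrestricted ✓ (type-checks (T2 → T3) and nothing is barred)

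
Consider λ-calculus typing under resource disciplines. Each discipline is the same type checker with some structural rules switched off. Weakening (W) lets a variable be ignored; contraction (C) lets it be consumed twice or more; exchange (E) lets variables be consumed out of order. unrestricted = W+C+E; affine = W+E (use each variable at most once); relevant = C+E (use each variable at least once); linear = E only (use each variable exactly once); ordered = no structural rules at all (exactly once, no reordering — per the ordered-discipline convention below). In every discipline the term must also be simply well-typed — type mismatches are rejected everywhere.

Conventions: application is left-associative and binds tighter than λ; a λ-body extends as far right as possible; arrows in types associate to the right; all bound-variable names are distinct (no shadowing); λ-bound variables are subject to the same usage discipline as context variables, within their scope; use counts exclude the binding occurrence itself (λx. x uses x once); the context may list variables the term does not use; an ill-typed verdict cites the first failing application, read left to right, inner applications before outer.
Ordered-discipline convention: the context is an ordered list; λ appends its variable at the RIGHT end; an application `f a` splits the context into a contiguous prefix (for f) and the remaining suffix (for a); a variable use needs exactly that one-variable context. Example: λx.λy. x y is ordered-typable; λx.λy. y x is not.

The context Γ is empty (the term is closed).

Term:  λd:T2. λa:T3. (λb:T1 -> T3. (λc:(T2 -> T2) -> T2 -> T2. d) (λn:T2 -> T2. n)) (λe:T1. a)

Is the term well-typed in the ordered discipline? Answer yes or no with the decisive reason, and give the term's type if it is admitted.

no — b, c, e left unused
counts: d (λ-bound) ×1, a (λ-bound) ×1, b (λ-bound) ×0, c (λ-bound) ×0, n (λ-bound) ×1, e (λ-bound) ×0
order of uses: d, n, a
typing: the term checks, with type T2 -> T3 -> T2
per-discipline verdicts: ordered ✗, linear ✗, affine ✓, relevant ✗, unrestricted ✓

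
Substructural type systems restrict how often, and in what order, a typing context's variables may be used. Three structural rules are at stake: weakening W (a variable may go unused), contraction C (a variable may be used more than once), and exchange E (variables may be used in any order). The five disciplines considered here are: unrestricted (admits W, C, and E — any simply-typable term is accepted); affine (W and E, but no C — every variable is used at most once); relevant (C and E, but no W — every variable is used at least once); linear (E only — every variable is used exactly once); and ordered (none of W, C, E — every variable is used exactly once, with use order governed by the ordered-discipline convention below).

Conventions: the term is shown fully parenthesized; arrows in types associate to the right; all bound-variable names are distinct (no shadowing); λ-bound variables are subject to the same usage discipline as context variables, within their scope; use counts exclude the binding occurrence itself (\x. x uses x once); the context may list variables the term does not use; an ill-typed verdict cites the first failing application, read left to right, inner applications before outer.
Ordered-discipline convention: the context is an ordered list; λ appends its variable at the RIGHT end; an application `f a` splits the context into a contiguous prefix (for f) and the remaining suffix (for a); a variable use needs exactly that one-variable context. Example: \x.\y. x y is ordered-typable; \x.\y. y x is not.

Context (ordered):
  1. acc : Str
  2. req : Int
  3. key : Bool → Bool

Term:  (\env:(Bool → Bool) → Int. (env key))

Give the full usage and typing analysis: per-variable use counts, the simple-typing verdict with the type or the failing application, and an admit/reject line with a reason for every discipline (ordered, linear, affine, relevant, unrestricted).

usage: acc: 0×, req: 0×, key: 1×, env (λ-bound): 1×
use order (left to right): env, key
typing: well-typed at ((Bool → Bool) → Int) → Int
ordered: ✗ — needs weakening: acc, req unused
linear: ✗ — needs weakening: acc, req unused
affine: ✓ — no duplicate uses among acc, req, key, env
relevant: ✗ — needs weakening: acc, req unused
unrestricted: ✓ — simply typable at ((Bool → Bool) → Int) → Int; W, C, E all held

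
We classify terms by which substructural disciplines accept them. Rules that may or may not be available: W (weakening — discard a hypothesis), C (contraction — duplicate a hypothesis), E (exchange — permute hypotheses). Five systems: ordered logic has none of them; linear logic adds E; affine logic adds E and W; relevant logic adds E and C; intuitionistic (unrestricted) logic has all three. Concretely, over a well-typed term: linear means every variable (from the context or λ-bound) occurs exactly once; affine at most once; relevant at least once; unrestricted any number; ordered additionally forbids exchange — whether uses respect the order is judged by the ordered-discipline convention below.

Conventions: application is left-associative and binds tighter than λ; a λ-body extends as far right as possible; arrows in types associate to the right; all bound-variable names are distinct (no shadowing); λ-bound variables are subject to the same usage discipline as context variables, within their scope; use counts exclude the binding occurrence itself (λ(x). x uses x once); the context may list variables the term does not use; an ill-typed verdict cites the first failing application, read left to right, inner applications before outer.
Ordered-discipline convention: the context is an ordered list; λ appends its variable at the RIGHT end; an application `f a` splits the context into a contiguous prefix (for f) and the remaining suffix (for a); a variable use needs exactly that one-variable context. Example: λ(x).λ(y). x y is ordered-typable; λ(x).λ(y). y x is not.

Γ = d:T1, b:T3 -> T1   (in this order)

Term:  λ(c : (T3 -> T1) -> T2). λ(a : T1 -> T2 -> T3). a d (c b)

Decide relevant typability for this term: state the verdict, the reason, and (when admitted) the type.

yes — d, b, c, a: all used, weakening unneeded; term : ((T3 -> T1) -> T2) -> (T1 -> T2 -> T3) -> T3
usage: d=1; b=1; c (λ-bound)=1; a (λ-bound)=1
left-to-right use order: a, d, c, b
typing: the term checks, with type ((T3 -> T1) -> T2) -> (T1 -> T2 -> T3) -> T3
summary: ordered ✗, linear ✓, affine ✓, relevant ✓, unrestricted ✓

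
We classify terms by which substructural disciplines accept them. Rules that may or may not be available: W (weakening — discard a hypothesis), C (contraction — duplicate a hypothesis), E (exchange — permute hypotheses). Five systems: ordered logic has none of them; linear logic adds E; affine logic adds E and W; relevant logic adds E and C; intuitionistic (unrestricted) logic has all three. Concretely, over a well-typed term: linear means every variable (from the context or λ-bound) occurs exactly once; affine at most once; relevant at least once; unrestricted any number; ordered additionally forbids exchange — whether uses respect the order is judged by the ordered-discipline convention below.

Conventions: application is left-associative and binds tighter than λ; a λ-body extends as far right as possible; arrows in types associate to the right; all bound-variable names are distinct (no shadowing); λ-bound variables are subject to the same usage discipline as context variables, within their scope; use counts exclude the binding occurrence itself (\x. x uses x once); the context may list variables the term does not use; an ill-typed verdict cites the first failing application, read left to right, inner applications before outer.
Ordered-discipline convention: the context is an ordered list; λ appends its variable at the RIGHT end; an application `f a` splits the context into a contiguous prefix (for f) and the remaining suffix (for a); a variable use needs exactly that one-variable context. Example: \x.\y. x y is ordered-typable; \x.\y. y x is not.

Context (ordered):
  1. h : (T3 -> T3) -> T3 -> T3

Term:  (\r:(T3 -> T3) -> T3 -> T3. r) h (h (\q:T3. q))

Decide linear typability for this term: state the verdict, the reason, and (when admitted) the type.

no — needs contraction — h ×2
usage: h ×2, r (λ-bound) ×1, q (λ-bound) ×1
uses in reading order: r, h, h, q
typing: ✓ — T3 -> T3
per-discipline verdicts: ordered ✗ | linear ✗ | affine ✗ | relevant ✓ | unrestricted ✓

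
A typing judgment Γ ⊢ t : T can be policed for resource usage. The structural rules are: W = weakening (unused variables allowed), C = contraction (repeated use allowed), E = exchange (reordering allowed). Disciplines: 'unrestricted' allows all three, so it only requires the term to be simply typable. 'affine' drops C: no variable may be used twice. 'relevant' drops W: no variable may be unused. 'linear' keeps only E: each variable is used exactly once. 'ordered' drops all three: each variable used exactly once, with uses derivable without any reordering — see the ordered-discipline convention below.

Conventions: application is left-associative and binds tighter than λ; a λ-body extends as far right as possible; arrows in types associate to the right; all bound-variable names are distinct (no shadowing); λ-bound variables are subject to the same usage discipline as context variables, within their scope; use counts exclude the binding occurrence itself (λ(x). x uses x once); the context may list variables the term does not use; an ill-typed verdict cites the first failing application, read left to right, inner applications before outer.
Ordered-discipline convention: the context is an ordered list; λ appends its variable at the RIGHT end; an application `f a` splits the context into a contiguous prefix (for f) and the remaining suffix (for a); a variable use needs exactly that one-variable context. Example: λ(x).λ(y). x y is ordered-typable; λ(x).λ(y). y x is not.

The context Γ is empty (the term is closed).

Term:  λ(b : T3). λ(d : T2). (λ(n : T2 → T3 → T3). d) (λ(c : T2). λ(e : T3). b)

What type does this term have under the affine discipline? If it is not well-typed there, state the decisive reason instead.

term : T3 → T2 → T2
counts: b (bound)=1; d (bound)=1; n (bound)=0; c (bound)=0; e (bound)=0
order of uses: d, b
typing: the term checks, with type T3 → T2 → T2
all disciplines: ordered ✗ | linear ✗ | affine ✓ | relevant ✗ | unrestricted ✓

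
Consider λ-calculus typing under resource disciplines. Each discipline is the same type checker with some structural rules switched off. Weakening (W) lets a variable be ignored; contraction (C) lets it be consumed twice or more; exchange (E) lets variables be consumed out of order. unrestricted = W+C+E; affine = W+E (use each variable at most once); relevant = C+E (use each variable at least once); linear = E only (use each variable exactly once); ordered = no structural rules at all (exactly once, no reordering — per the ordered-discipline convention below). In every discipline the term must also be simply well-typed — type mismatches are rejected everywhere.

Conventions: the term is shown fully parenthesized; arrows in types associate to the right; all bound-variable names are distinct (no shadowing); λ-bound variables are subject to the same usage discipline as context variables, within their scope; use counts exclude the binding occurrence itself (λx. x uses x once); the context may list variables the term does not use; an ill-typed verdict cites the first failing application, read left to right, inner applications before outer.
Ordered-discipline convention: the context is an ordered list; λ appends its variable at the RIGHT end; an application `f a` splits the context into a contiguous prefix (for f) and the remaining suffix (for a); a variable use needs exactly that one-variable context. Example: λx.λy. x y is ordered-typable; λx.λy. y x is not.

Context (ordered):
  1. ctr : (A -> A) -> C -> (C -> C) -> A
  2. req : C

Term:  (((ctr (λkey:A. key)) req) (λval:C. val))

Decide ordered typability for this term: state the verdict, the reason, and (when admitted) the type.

yes — ctr, req, key, val: once each, no exchange needed; term : A
counts: ctr ×1; req ×1; key (λ-bound) ×1; val (λ-bound) ×1
left-to-right use order: ctr, key, req, val
typing: well-typed at A
all disciplines: ordered ✓; linear ✓; affine ✓; relevant ✓; unrestricted ✓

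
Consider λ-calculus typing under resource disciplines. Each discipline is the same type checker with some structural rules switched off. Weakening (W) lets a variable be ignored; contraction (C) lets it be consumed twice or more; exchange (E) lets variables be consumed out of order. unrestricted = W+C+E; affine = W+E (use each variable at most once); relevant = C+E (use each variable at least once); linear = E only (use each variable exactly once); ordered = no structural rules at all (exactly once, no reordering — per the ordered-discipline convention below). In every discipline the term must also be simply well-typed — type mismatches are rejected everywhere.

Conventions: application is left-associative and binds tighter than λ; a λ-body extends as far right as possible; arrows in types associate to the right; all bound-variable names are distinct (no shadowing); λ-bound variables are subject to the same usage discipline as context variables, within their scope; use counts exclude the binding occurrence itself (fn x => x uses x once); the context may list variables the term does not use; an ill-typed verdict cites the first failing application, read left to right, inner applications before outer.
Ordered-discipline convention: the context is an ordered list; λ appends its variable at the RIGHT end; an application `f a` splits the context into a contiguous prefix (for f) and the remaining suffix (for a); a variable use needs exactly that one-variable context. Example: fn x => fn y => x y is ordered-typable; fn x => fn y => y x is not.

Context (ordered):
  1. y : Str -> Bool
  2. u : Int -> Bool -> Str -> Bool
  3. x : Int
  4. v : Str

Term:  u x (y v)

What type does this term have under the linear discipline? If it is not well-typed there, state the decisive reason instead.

term : Str -> Bool
variable uses: y ×1; u ×1; x ×1; v ×1
uses in reading order: u, x, y, v
typing: well-typed — term : Str -> Bool
across the five disciplines: ordered ✗ | linear ✓ | affine ✓ | relevant ✓ | unrestricted ✓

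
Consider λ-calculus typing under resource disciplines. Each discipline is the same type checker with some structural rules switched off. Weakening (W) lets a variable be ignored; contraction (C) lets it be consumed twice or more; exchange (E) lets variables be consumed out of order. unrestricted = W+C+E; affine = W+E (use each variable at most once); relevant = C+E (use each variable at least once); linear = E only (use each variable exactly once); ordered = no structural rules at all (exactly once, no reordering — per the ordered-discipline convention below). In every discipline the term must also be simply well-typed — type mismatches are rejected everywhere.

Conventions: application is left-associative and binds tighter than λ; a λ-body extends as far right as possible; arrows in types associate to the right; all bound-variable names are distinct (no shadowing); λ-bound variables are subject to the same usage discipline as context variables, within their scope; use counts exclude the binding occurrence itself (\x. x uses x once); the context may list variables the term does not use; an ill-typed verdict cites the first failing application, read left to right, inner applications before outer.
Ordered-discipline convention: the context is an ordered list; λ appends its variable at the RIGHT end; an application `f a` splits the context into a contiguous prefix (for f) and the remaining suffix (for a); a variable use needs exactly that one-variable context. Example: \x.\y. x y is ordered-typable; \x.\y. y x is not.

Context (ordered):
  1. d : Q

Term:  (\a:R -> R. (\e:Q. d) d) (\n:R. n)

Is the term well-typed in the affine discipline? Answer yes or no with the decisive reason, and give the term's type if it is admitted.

no — d ×2 used more than once (contraction)
variable uses: d=2, a (bound)=0, e (bound)=0, n (bound)=1
left-to-right use order: d, d, n
typing: well-typed — term : Q
all disciplines: ordered ✗; linear ✗; affine ✗; relevant ✗; unrestricted ✓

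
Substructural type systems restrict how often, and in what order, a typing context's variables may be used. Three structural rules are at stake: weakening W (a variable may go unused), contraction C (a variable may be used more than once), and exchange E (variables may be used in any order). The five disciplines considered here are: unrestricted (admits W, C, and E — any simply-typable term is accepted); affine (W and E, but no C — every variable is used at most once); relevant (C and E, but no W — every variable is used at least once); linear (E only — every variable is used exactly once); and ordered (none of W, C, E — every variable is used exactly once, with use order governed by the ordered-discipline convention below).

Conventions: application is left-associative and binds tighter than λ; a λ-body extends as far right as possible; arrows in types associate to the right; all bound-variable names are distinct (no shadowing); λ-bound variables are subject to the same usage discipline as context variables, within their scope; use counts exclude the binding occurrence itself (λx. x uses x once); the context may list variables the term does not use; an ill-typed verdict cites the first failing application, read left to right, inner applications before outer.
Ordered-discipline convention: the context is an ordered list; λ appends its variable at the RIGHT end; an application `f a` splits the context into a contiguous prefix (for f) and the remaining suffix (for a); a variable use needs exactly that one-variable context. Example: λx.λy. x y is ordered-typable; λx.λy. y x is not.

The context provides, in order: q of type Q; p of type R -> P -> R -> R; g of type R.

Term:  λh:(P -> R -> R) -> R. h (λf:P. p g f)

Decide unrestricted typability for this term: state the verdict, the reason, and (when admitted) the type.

yes — typability at ((P -> R -> R) -> R) -> R is all that's needed; term : ((P -> R -> R) -> R) -> R
counts: q ×0; p ×1; g ×1; h [bound] ×1; f [bound] ×1
left-to-right use order: h, p, g, f
typing: well-typed at ((P -> R -> R) -> R) -> R
summary: ordered ✗ · linear ✗ · affine ✓ · relevant ✗ · unrestricted ✓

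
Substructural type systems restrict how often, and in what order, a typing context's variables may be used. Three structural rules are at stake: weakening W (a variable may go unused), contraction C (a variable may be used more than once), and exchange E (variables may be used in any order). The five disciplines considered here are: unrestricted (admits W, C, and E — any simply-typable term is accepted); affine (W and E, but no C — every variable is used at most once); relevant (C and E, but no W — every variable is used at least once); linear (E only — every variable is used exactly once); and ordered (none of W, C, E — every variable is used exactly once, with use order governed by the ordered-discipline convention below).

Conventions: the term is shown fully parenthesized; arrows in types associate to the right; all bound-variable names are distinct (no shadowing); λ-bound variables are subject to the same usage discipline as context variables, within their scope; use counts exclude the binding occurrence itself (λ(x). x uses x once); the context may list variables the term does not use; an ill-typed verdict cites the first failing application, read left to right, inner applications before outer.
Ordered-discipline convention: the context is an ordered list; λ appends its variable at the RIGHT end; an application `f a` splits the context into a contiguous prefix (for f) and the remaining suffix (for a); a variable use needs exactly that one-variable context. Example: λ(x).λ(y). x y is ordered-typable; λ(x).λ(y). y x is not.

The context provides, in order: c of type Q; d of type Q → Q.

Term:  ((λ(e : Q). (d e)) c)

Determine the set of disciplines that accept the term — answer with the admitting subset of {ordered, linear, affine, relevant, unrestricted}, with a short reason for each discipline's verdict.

admitted in: linear, affine, relevant, unrestricted
variable uses: c: 1×; d: 1×; e (bound): 1×
uses in reading order: d, e, c
typing: ✓ — Q
ordered: ✗ — no contiguous prefix/suffix split fits d, e, c
linear: ✓ — exactly-once usage across c, d, e
affine: ✓ — none of c, d, e used more than once
relevant: ✓ — at least one use each (c, d, e)
unrestricted: ✓ — typability at Q is all that's needed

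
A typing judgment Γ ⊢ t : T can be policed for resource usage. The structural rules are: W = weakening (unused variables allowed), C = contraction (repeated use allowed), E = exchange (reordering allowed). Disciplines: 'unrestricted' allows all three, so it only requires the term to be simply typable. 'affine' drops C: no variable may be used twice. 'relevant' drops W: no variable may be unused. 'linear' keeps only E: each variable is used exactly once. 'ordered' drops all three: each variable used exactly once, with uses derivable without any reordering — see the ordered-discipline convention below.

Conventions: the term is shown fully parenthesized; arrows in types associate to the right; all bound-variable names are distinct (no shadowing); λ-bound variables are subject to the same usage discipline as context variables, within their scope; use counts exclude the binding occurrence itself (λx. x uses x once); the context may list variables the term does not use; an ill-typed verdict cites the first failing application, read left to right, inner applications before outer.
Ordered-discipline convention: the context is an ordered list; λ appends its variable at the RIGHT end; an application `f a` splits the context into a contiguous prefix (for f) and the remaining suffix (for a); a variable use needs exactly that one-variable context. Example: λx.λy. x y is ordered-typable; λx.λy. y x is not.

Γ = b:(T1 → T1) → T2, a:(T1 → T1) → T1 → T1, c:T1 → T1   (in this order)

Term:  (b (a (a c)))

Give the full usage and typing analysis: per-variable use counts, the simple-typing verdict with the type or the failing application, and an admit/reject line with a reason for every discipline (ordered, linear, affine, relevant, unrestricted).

use counts: b=1; a=2; c=1
order of uses: b, a, a, c
typing: the term checks, with type T2
ordered: ✗ — needs contraction — a ×2
linear: ✗ — needs contraction — a ×2
affine: ✗ — needs contraction — a ×2
relevant: ✓ — at least one use each (b, a, c)
unrestricted: ✓ — simply typable at T2; W, C, E all held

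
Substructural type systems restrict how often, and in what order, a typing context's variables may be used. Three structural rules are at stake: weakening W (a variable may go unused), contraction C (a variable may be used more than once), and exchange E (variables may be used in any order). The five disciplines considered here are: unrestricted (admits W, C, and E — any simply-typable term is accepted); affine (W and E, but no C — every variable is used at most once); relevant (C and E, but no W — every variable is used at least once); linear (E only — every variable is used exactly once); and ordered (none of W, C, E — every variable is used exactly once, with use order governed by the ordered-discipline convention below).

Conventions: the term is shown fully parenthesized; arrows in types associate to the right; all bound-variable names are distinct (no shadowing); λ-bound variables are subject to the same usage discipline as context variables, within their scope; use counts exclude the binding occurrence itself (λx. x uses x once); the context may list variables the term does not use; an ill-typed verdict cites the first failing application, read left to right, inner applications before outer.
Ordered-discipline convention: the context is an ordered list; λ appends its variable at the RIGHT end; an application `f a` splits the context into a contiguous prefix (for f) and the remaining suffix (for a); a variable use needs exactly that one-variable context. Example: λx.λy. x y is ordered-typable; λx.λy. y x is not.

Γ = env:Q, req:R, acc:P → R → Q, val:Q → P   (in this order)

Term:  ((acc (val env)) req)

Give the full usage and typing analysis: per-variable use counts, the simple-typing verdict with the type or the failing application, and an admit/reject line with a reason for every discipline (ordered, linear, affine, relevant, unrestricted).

usage: env=1, req=1, acc=1, val=1
left-to-right use order: acc, val, env, req
typing: well-typed at Q
ordered ✗ (needs exchange: uses follow acc, val, env, req)
linear ✓ (env, req, acc, val: one use apiece)
affine ✓ (no duplicate uses among env, req, acc, val)
relevant ✓ (every one of env, req, acc, val appears)
unrestricted ✓ (type-checks (Q) and nothing is barred)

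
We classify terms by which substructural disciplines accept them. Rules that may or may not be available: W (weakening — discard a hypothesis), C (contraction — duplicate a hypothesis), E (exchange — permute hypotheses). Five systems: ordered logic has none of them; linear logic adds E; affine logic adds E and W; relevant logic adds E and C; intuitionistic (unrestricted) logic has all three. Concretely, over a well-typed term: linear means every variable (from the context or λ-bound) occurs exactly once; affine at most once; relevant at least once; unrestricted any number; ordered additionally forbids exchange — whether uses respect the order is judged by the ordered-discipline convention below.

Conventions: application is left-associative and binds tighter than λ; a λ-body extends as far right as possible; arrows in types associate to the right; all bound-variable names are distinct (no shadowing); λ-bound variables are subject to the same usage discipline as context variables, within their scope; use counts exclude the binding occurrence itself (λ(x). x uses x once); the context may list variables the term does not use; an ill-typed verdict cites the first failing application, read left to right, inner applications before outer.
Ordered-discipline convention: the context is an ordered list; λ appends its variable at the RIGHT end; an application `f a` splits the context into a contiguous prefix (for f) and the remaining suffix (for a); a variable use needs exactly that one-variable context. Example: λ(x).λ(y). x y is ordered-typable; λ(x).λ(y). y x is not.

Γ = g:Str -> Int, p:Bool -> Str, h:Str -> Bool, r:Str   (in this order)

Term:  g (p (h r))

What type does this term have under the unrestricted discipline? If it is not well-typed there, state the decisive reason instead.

term : Int
usage: g: 1×, p: 1×, h: 1×, r: 1×
use order (left to right): g, p, h, r
typing: well-typed — term : Int
per-discipline verdicts: ordered ✓ | linear ✓ | affine ✓ | relevant ✓ | unrestricted ✓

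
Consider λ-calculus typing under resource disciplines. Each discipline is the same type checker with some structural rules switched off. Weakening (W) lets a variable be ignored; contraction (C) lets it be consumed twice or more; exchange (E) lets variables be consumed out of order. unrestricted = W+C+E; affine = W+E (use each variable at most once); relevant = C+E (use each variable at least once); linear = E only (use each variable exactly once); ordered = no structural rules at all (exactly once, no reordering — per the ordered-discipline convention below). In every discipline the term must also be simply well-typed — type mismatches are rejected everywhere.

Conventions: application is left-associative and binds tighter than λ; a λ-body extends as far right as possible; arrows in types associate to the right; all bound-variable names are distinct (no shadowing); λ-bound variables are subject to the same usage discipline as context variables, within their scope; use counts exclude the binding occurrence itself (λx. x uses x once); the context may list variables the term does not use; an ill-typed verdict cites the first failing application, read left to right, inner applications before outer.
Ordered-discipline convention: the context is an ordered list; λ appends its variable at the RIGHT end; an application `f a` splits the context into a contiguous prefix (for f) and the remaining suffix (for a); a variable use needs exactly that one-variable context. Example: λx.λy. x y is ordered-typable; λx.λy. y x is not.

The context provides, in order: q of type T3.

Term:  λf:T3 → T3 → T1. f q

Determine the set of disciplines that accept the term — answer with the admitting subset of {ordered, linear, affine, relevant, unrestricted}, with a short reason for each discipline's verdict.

admitting disciplines: linear, affine, relevant, unrestricted
usage: q: 1, f [bound]: 1
use order (left to right): f, q
typing: the term checks, with type (T3 → T3 → T1) → T3 → T1
ordered ✗ (no contiguous prefix/suffix split fits f, q)
linear ✓ (single use per variable (q, f))
affine ✓ (q, f: no repeats, contraction unneeded)
relevant ✓ (every one of q, f appears)
unrestricted ✓ (typability at (T3 → T3 → T1) → T3 → T1 is all that's needed)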